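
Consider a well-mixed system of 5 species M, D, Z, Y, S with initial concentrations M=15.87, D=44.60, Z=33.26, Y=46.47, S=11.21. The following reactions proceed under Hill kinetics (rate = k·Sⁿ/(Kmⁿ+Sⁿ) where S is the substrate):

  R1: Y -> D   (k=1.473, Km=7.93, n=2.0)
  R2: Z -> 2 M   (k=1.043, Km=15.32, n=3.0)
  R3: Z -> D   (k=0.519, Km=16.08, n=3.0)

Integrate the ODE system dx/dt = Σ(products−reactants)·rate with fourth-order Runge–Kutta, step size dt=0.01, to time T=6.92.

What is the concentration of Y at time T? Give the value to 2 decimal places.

RK4 with dt=0.01: 692 steps to T=6.92. Trajectory (selected grid times):
t=0.00: M=15.87 D=44.60 Z=33.26 Y=46.47 S=11.21
t=0.77: M=17.33 D=46.06 Z=32.17 Y=45.37 S=11.21
t=1.54: M=18.77 D=47.51 Z=31.10 Y=44.27 S=11.21
t=2.31: M=20.20 D=48.96 Z=30.04 Y=43.17 S=11.21
t=3.08: M=21.60 D=50.40 Z=28.99 Y=42.07 S=11.21
t=3.84: M=22.98 D=51.81 Z=27.97 Y=40.99 S=11.21
t=4.61: M=24.34 D=53.24 Z=26.95 Y=39.90 S=11.21
t=5.38: M=25.69 D=54.65 Z=25.95 Y=38.81 S=11.21
t=6.15: M=27.01 D=56.06 Z=24.98 Y=37.72 S=11.21
t=6.92: M=28.30 D=57.46 Z=24.02 Y=36.64 S=11.21
Read off Y at T=6.92: 36.64

Y at T = 36.64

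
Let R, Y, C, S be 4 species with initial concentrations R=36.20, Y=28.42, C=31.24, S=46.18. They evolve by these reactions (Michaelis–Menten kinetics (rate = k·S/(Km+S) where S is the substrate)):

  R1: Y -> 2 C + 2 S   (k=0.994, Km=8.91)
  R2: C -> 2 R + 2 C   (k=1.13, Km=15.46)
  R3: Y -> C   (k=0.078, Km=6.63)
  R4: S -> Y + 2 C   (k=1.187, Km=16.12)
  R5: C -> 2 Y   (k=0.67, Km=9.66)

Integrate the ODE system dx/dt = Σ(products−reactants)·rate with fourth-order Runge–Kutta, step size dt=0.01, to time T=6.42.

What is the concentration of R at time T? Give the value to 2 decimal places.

R at T = 46.82

RK4 with dt=0.01: 642 steps to T=6.42. Trajectory (selected grid times):
t=0.00: R=36.20 Y=28.42 C=31.24 S=46.18
t=0.71: R=37.29 Y=29.19 C=33.79 S=46.63
t=1.43: R=38.42 Y=29.99 C=36.40 S=47.10
t=2.14: R=39.55 Y=30.79 C=38.98 S=47.56
t=2.85: R=40.71 Y=31.59 C=41.58 S=48.03
t=3.57: R=41.91 Y=32.41 C=44.23 S=48.51
t=4.28: R=43.11 Y=33.23 C=46.86 S=48.98
t=4.99: R=44.32 Y=34.05 C=49.50 S=49.46
t=5.71: R=45.57 Y=34.89 C=52.20 S=49.96
t=6.42: R=46.82 Y=35.73 C=54.87 S=50.45
Read off R at T=6.42: 46.82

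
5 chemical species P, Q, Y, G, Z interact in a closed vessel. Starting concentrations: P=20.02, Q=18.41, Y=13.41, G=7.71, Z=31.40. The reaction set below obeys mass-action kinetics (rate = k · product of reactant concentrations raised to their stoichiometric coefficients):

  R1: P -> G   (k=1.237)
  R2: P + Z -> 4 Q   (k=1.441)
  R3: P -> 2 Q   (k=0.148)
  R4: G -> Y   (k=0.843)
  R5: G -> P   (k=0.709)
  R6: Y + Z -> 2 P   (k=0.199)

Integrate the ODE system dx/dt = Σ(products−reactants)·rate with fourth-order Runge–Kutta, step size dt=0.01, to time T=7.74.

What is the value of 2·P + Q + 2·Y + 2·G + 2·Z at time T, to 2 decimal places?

Value at T = 163.49

Check how each reaction changes W = 2·P + Q + 2·Y + 2·G + 2·Z (weight of products minus weight of reactants):
R1: P -> G: (2·1) − (2·1) = 2 − 2 = 0
R2: P + Z -> 4 Q: (1·4) − (2·1 + 2·1) = 4 − 4 = 0
R3: P -> 2 Q: (1·2) − (2·1) = 2 − 2 = 0
R4: G -> Y: (2·1) − (2·1) = 2 − 2 = 0
R5: G -> P: (2·1) − (2·1) = 2 − 2 = 0
R6: Y + Z -> 2 P: (2·2) − (2·1 + 2·1) = 4 − 4 = 0
Every reaction leaves W unchanged, so W is conserved and no simulation is needed: W(T) = W(0) = 2·20.02 + 18.41 + 2·13.41 + 2·7.71 + 2·31.40 = 163.49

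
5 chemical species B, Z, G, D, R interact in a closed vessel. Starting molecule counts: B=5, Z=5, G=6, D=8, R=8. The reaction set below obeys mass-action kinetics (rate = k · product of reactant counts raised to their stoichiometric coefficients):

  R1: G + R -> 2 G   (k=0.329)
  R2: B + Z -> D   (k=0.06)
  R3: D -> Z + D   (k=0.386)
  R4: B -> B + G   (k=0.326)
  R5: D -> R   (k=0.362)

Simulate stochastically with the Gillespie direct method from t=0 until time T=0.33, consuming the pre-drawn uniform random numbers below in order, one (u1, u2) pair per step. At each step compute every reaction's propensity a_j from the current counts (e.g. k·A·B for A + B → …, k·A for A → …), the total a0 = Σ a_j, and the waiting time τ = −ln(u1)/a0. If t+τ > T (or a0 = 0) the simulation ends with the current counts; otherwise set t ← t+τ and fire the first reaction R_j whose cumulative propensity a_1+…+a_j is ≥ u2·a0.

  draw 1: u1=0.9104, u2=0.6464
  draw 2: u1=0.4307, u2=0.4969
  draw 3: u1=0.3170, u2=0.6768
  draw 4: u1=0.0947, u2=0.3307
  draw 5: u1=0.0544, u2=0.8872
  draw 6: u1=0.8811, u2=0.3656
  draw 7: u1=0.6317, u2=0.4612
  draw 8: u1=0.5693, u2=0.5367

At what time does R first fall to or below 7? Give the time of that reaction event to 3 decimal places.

t=0.000: B=5 Z=5 G=6 D=8 R=8
Draw 1: a1=15.792, a2=1.500, a3=3.088, a4=1.630, a5=2.896, a0=24.906; τ=−ln(0.9104)/24.906=0.004 → t=0.004; u2·a0=0.6464·24.906=16.099; a1=15.792 < 16.099 ≤ a1+a2=17.292 → R2 fires; B=4 Z=4 G=6 D=9 R=8
Draw 2: a1=15.792, a2=0.960, a3=3.474, a4=1.304, a5=3.258, a0=24.788; τ=−ln(0.4307)/24.788=0.034 → t=0.038; u2·a0=0.4969·24.788=12.317 ≤ a1=15.792 → R1 fires; B=4 Z=4 G=7 D=9 R=7
Draw 3: a1=16.121, a2=0.960, a3=3.474, a4=1.304, a5=3.258, a0=25.117; τ=−ln(0.3170)/25.117=0.046 → t=0.083; u2·a0=0.6768·25.117=16.999; a1=16.121 < 16.999 ≤ a1+a2=17.081 → R2 fires; B=3 Z=3 G=7 D=10 R=7
Draw 4: a1=16.121, a2=0.540, a3=3.860, a4=0.978, a5=3.620, a0=25.119; τ=−ln(0.0947)/25.119=0.094 → t=0.177; u2·a0=0.3307·25.119=8.307 ≤ a1=16.121 → R1 fires; B=3 Z=3 G=8 D=10 R=6
Draw 5: a1=15.792, a2=0.540, a3=3.860, a4=0.978, a5=3.620, a0=24.790; τ=−ln(0.0544)/24.790=0.117 → t=0.295; u2·a0=0.8872·24.790=21.994; a1+…+a4=21.170 < 21.994 ≤ a1+…+a5=24.790 → R5 fires; B=3 Z=3 G=8 D=9 R=7
Draw 6: a1=18.424, a2=0.540, a3=3.474, a4=0.978, a5=3.258, a0=26.674; τ=−ln(0.8811)/26.674=0.005 → t=0.300; u2·a0=0.3656·26.674=9.752 ≤ a1=18.424 → R1 fires; B=3 Z=3 G=9 D=9 R=6
Draw 7: a1=17.766, a2=0.540, a3=3.474, a4=0.978, a5=3.258, a0=26.016; τ=−ln(0.6317)/26.016=0.018 → t=0.317; u2·a0=0.4612·26.016=11.999 ≤ a1=17.766 → R1 fires; B=3 Z=3 G=10 D=9 R=5
Draw 8: a1=16.450, a2=0.540, a3=3.474, a4=0.978, a5=3.258, a0=24.700; τ=−ln(0.5693)/24.700=0.023 → t=0.340 > T=0.33: stop.
R first becomes ≤ 7 when it reaches 7 at the event at t=0.038.

Threshold first reached at t = 0.038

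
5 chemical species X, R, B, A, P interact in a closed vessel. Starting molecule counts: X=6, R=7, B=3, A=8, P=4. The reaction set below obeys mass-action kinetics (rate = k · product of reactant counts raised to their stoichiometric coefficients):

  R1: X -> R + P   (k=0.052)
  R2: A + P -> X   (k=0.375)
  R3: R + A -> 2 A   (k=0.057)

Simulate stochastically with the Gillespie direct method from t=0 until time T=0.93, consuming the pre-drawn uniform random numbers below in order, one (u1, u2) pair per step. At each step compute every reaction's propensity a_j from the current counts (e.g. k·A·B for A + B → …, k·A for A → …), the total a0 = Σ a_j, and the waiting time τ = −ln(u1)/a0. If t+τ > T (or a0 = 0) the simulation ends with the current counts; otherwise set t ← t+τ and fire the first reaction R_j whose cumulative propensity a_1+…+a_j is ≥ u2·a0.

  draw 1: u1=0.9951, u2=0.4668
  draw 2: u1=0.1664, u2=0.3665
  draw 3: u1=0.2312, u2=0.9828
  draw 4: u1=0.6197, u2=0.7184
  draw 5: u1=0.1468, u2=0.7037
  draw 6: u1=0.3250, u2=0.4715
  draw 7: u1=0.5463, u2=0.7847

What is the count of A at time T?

t=0.000: X=6 R=7 B=3 A=8 P=4
Draw 1: a1=0.312, a2=12.000, a3=3.192, a0=15.504; τ=−ln(0.9951)/15.504=0.000 → t=0.000; u2·a0=0.4668·15.504=7.237; a1=0.312 < 7.237 ≤ a1+a2=12.312 → R2 fires; X=7 R=7 B=3 A=7 P=3
Draw 2: a1=0.364, a2=7.875, a3=2.793, a0=11.032; τ=−ln(0.1664)/11.032=0.163 → t=0.163; u2·a0=0.3665·11.032=4.043; a1=0.364 < 4.043 ≤ a1+a2=8.239 → R2 fires; X=8 R=7 B=3 A=6 P=2
Draw 3: a1=0.416, a2=4.500, a3=2.394, a0=7.310; τ=−ln(0.2312)/7.310=0.200 → t=0.363; u2·a0=0.9828·7.310=7.184; a1+a2=4.916 < 7.184 ≤ a1+…+a3=7.310 → R3 fires; X=8 R=6 B=3 A=7 P=2
Draw 4: a1=0.416, a2=5.250, a3=2.394, a0=8.060; τ=−ln(0.6197)/8.060=0.059 → t=0.423; u2·a0=0.7184·8.060=5.790; a1+a2=5.666 < 5.790 ≤ a1+…+a3=8.060 → R3 fires; X=8 R=5 B=3 A=8 P=2
Draw 5: a1=0.416, a2=6.000, a3=2.280, a0=8.696; τ=−ln(0.1468)/8.696=0.221 → t=0.643; u2·a0=0.7037·8.696=6.119; a1=0.416 < 6.119 ≤ a1+a2=6.416 → R2 fires; X=9 R=5 B=3 A=7 P=1
Draw 6: a1=0.468, a2=2.625, a3=1.995, a0=5.088; τ=−ln(0.3250)/5.088=0.221 → t=0.864; u2·a0=0.4715·5.088=2.399; a1=0.468 < 2.399 ≤ a1+a2=3.093 → R2 fires; X=10 R=5 B=3 A=6 P=0
Draw 7: a1=0.520, a2=0.000, a3=1.710, a0=2.230; τ=−ln(0.5463)/2.230=0.271 → t=1.135 > T=0.93: stop.
Read off A at T=0.93: 6

A at T = 6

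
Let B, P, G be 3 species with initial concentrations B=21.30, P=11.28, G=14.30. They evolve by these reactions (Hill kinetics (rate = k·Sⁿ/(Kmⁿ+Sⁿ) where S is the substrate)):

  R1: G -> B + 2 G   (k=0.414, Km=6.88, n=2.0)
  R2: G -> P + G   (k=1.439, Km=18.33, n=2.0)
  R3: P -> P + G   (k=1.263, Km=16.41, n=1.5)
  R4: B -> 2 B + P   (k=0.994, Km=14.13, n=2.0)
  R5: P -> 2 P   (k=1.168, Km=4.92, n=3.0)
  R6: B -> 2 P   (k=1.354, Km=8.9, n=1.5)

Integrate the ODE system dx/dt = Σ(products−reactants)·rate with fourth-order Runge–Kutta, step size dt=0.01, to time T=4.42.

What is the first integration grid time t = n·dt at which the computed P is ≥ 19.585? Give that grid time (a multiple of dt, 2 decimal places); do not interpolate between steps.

Threshold first reached at t = 1.84

RK4 with dt=0.01: 442 steps to T=4.42. Trajectory (selected grid times):
t=0.00: B=21.30 P=11.28 G=14.30
t=0.49: B=21.28 P=13.47 G=14.71
t=0.98: B=21.26 P=15.69 G=15.16
t=1.47: B=21.25 P=17.92 G=15.64
t=1.83: B=21.24 P=19.57 G=16.02
t=1.84: B=21.24 P=19.61 G=16.03
t=1.96: B=21.24 P=20.17 G=16.16
t=2.46: B=21.22 P=22.47 G=16.71
t=2.95: B=21.21 P=24.75 G=17.28
t=3.44: B=21.21 P=27.03 G=17.86
t=3.93: B=21.20 P=29.33 G=18.47
t=4.42: B=21.19 P=31.64 G=19.09
P(1.83)=19.568 < 19.585 but P(1.84)=19.614 ≥ 19.585, so the first grid time is t=1.84.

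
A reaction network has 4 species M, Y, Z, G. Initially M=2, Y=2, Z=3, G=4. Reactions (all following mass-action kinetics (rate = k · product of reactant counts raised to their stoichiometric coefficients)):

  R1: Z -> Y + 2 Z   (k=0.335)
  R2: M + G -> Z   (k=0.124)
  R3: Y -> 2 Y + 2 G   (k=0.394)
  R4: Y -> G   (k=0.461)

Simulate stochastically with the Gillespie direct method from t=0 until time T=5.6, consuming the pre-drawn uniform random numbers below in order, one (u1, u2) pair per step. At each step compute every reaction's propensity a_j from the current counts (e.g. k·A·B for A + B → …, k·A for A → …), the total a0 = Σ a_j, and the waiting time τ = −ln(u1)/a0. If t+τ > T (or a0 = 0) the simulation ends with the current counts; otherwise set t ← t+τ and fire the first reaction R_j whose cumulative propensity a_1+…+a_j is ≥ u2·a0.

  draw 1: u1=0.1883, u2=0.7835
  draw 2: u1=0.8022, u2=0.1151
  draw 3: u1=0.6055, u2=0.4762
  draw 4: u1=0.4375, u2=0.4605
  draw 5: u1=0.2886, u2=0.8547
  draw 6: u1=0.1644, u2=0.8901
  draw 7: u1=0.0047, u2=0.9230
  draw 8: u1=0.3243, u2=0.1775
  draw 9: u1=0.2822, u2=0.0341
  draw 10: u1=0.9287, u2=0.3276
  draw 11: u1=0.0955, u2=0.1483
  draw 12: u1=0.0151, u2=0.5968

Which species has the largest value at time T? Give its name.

t=0.000: M=2 Y=2 Z=3 G=4
Draw 1: a1=1.005, a2=0.992, a3=0.788, a4=0.922, a0=3.707; τ=−ln(0.1883)/3.707=0.450 → t=0.450; u2·a0=0.7835·3.707=2.904; a1+…+a3=2.785 < 2.904 ≤ a1+…+a4=3.707 → R4 fires; M=2 Y=1 Z=3 G=5
Draw 2: a1=1.005, a2=1.240, a3=0.394, a4=0.461, a0=3.100; τ=−ln(0.8022)/3.100=0.071 → t=0.522; u2·a0=0.1151·3.100=0.357 ≤ a1=1.005 → R1 fires; M=2 Y=2 Z=4 G=5
Draw 3: a1=1.340, a2=1.240, a3=0.788, a4=0.922, a0=4.290; τ=−ln(0.6055)/4.290=0.117 → t=0.638; u2·a0=0.4762·4.290=2.043; a1=1.340 < 2.043 ≤ a1+a2=2.580 → R2 fires; M=1 Y=2 Z=5 G=4
Draw 4: a1=1.675, a2=0.496, a3=0.788, a4=0.922, a0=3.881; τ=−ln(0.4375)/3.881=0.213 → t=0.851; u2·a0=0.4605·3.881=1.787; a1=1.675 < 1.787 ≤ a1+a2=2.171 → R2 fires; M=0 Y=2 Z=6 G=3
Draw 5: a1=2.010, a2=0.000, a3=0.788, a4=0.922, a0=3.720; τ=−ln(0.2886)/3.720=0.334 → t=1.186; u2·a0=0.8547·3.720=3.179; a1+…+a3=2.798 < 3.179 ≤ a1+…+a4=3.720 → R4 fires; M=0 Y=1 Z=6 G=4
Draw 6: a1=2.010, a2=0.000, a3=0.394, a4=0.461, a0=2.865; τ=−ln(0.1644)/2.865=0.630 → t=1.816; u2·a0=0.8901·2.865=2.550; a1+…+a3=2.404 < 2.550 ≤ a1+…+a4=2.865 → R4 fires; M=0 Y=0 Z=6 G=5
Draw 7: a1=2.010, a2=0.000, a3=0.000, a4=0.000, a0=2.010; τ=−ln(0.0047)/2.010=2.667 → t=4.482; u2·a0=0.9230·2.010=1.855 ≤ a1=2.010 → R1 fires; M=0 Y=1 Z=7 G=5
Draw 8: a1=2.345, a2=0.000, a3=0.394, a4=0.461, a0=3.200; τ=−ln(0.3243)/3.200=0.352 → t=4.834; u2·a0=0.1775·3.200=0.568 ≤ a1=2.345 → R1 fires; M=0 Y=2 Z=8 G=5
Draw 9: a1=2.680, a2=0.000, a3=0.788, a4=0.922, a0=4.390; τ=−ln(0.2822)/4.390=0.288 → t=5.123; u2·a0=0.0341·4.390=0.150 ≤ a1=2.680 → R1 fires; M=0 Y=3 Z=9 G=5
Draw 10: a1=3.015, a2=0.000, a3=1.182, a4=1.383, a0=5.580; τ=−ln(0.9287)/5.580=0.013 → t=5.136; u2·a0=0.3276·5.580=1.828 ≤ a1=3.015 → R1 fires; M=0 Y=4 Z=10 G=5
Draw 11: a1=3.350, a2=0.000, a3=1.576, a4=1.844, a0=6.770; τ=−ln(0.0955)/6.770=0.347 → t=5.483; u2·a0=0.1483·6.770=1.004 ≤ a1=3.350 → R1 fires; M=0 Y=5 Z=11 G=5
Draw 12: a1=3.685, a2=0.000, a3=1.970, a4=2.305, a0=7.960; τ=−ln(0.0151)/7.960=0.527 → t=6.010 > T=5.6: stop.
At T=5.6: M=0 Y=5 Z=11 G=5; the largest is Z.

Dominant species at T: Z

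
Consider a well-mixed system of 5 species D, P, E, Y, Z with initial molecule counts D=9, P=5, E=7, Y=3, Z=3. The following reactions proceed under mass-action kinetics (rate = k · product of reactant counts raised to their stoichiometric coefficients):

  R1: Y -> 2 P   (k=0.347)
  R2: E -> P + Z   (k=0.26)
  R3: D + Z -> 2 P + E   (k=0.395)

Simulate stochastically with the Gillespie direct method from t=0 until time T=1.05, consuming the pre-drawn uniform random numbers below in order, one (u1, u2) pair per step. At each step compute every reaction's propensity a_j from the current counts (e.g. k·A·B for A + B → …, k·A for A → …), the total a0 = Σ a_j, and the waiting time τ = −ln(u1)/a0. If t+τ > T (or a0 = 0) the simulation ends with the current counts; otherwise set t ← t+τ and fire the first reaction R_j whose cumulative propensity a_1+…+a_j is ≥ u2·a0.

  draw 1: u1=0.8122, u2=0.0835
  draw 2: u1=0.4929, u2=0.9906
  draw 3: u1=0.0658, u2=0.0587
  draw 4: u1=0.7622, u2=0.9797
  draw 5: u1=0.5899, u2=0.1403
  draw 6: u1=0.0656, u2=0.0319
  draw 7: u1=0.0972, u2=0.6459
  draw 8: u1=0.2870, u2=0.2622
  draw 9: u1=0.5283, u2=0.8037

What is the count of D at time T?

t=0.000: D=9 P=5 E=7 Y=3 Z=3
Draw 1: a1=1.041, a2=1.820, a3=10.665, a0=13.526; τ=−ln(0.8122)/13.526=0.015 → t=0.015; u2·a0=0.0835·13.526=1.129; a1=1.041 < 1.129 ≤ a1+a2=2.861 → R2 fires; D=9 P=6 E=6 Y=3 Z=4
Draw 2: a1=1.041, a2=1.560, a3=14.220, a0=16.821; τ=−ln(0.4929)/16.821=0.042 → t=0.057; u2·a0=0.9906·16.821=16.663; a1+a2=2.601 < 16.663 ≤ a1+…+a3=16.821 → R3 fires; D=8 P=8 E=7 Y=3 Z=3
Draw 3: a1=1.041, a2=1.820, a3=9.480, a0=12.341; τ=−ln(0.0658)/12.341=0.220 → t=0.278; u2·a0=0.0587·12.341=0.724 ≤ a1=1.041 → R1 fires; D=8 P=10 E=7 Y=2 Z=3
Draw 4: a1=0.694, a2=1.820, a3=9.480, a0=11.994; τ=−ln(0.7622)/11.994=0.023 → t=0.301; u2·a0=0.9797·11.994=11.751; a1+a2=2.514 < 11.751 ≤ a1+…+a3=11.994 → R3 fires; D=7 P=12 E=8 Y=2 Z=2
Draw 5: a1=0.694, a2=2.080, a3=5.530, a0=8.304; τ=−ln(0.5899)/8.304=0.064 → t=0.364; u2·a0=0.1403·8.304=1.165; a1=0.694 < 1.165 ≤ a1+a2=2.774 → R2 fires; D=7 P=13 E=7 Y=2 Z=3
Draw 6: a1=0.694, a2=1.820, a3=8.295, a0=10.809; τ=−ln(0.0656)/10.809=0.252 → t=0.616; u2·a0=0.0319·10.809=0.345 ≤ a1=0.694 → R1 fires; D=7 P=15 E=7 Y=1 Z=3
Draw 7: a1=0.347, a2=1.820, a3=8.295, a0=10.462; τ=−ln(0.0972)/10.462=0.223 → t=0.839; u2·a0=0.6459·10.462=6.757; a1+a2=2.167 < 6.757 ≤ a1+…+a3=10.462 → R3 fires; D=6 P=17 E=8 Y=1 Z=2
Draw 8: a1=0.347, a2=2.080, a3=4.740, a0=7.167; τ=−ln(0.2870)/7.167=0.174 → t=1.013; u2·a0=0.2622·7.167=1.879; a1=0.347 < 1.879 ≤ a1+a2=2.427 → R2 fires; D=6 P=18 E=7 Y=1 Z=3
Draw 9: a1=0.347, a2=1.820, a3=7.110, a0=9.277; τ=−ln(0.5283)/9.277=0.069 → t=1.082 > T=1.05: stop.
Read off D at T=1.05: 6

D at T = 6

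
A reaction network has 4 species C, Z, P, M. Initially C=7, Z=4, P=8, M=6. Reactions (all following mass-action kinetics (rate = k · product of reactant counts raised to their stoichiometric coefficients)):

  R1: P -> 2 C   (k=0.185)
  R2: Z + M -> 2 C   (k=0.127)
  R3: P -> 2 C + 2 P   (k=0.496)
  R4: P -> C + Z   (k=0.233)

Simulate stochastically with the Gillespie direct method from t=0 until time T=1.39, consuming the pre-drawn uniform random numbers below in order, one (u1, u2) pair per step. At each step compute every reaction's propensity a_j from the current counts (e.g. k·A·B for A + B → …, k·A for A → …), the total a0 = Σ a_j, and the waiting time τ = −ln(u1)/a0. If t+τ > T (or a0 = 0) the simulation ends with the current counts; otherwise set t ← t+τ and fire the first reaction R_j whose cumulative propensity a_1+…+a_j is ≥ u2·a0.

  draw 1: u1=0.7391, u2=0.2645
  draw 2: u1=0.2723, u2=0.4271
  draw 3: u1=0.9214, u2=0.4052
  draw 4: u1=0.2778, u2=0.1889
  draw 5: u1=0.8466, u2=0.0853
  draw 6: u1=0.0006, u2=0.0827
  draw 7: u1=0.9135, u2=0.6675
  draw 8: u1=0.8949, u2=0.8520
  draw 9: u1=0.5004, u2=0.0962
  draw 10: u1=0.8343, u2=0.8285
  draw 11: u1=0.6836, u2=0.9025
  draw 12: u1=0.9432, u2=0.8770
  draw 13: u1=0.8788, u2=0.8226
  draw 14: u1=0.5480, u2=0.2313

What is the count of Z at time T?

t=0.000: C=7 Z=4 P=8 M=6
Draw 1: a1=1.480, a2=3.048, a3=3.968, a4=1.864, a0=10.360; τ=−ln(0.7391)/10.360=0.029 → t=0.029; u2·a0=0.2645·10.360=2.740; a1=1.480 < 2.740 ≤ a1+a2=4.528 → R2 fires; C=9 Z=3 P=8 M=5
Draw 2: a1=1.480, a2=1.905, a3=3.968, a4=1.864, a0=9.217; τ=−ln(0.2723)/9.217=0.141 → t=0.170; u2·a0=0.4271·9.217=3.937; a1+a2=3.385 < 3.937 ≤ a1+…+a3=7.353 → R3 fires; C=11 Z=3 P=9 M=5
Draw 3: a1=1.665, a2=1.905, a3=4.464, a4=2.097, a0=10.131; τ=−ln(0.9214)/10.131=0.008 → t=0.178; u2·a0=0.4052·10.131=4.105; a1+a2=3.570 < 4.105 ≤ a1+…+a3=8.034 → R3 fires; C=13 Z=3 P=10 M=5
Draw 4: a1=1.850, a2=1.905, a3=4.960, a4=2.330, a0=11.045; τ=−ln(0.2778)/11.045=0.116 → t=0.294; u2·a0=0.1889·11.045=2.086; a1=1.850 < 2.086 ≤ a1+a2=3.755 → R2 fires; C=15 Z=2 P=10 M=4
Draw 5: a1=1.850, a2=1.016, a3=4.960, a4=2.330, a0=10.156; τ=−ln(0.8466)/10.156=0.016 → t=0.311; u2·a0=0.0853·10.156=0.866 ≤ a1=1.850 → R1 fires; C=17 Z=2 P=9 M=4
Draw 6: a1=1.665, a2=1.016, a3=4.464, a4=2.097, a0=9.242; τ=−ln(0.0006)/9.242=0.803 → t=1.113; u2·a0=0.0827·9.242=0.764 ≤ a1=1.665 → R1 fires; C=19 Z=2 P=8 M=4
Draw 7: a1=1.480, a2=1.016, a3=3.968, a4=1.864, a0=8.328; τ=−ln(0.9135)/8.328=0.011 → t=1.124; u2·a0=0.6675·8.328=5.559; a1+a2=2.496 < 5.559 ≤ a1+…+a3=6.464 → R3 fires; C=21 Z=2 P=9 M=4
Draw 8: a1=1.665, a2=1.016, a3=4.464, a4=2.097, a0=9.242; τ=−ln(0.8949)/9.242=0.012 → t=1.136; u2·a0=0.8520·9.242=7.874; a1+…+a3=7.145 < 7.874 ≤ a1+…+a4=9.242 → R4 fires; C=22 Z=3 P=8 M=4
Draw 9: a1=1.480, a2=1.524, a3=3.968, a4=1.864, a0=8.836; τ=−ln(0.5004)/8.836=0.078 → t=1.215; u2·a0=0.0962·8.836=0.850 ≤ a1=1.480 → R1 fires; C=24 Z=3 P=7 M=4
Draw 10: a1=1.295, a2=1.524, a3=3.472, a4=1.631, a0=7.922; τ=−ln(0.8343)/7.922=0.023 → t=1.238; u2·a0=0.8285·7.922=6.563; a1+…+a3=6.291 < 6.563 ≤ a1+…+a4=7.922 → R4 fires; C=25 Z=4 P=6 M=4
Draw 11: a1=1.110, a2=2.032, a3=2.976, a4=1.398, a0=7.516; τ=−ln(0.6836)/7.516=0.051 → t=1.288; u2·a0=0.9025·7.516=6.783; a1+…+a3=6.118 < 6.783 ≤ a1+…+a4=7.516 → R4 fires; C=26 Z=5 P=5 M=4
Draw 12: a1=0.925, a2=2.540, a3=2.480, a4=1.165, a0=7.110; τ=−ln(0.9432)/7.110=0.008 → t=1.296; u2·a0=0.8770·7.110=6.235; a1+…+a3=5.945 < 6.235 ≤ a1+…+a4=7.110 → R4 fires; C=27 Z=6 P=4 M=4
Draw 13: a1=0.740, a2=3.048, a3=1.984, a4=0.932, a0=6.704; τ=−ln(0.8788)/6.704=0.019 → t=1.316; u2·a0=0.8226·6.704=5.515; a1+a2=3.788 < 5.515 ≤ a1+…+a3=5.772 → R3 fires; C=29 Z=6 P=5 M=4
Draw 14: a1=0.925, a2=3.048, a3=2.480, a4=1.165, a0=7.618; τ=−ln(0.5480)/7.618=0.079 → t=1.395 > T=1.39: stop.
Read off Z at T=1.39: 6

Z at T = 6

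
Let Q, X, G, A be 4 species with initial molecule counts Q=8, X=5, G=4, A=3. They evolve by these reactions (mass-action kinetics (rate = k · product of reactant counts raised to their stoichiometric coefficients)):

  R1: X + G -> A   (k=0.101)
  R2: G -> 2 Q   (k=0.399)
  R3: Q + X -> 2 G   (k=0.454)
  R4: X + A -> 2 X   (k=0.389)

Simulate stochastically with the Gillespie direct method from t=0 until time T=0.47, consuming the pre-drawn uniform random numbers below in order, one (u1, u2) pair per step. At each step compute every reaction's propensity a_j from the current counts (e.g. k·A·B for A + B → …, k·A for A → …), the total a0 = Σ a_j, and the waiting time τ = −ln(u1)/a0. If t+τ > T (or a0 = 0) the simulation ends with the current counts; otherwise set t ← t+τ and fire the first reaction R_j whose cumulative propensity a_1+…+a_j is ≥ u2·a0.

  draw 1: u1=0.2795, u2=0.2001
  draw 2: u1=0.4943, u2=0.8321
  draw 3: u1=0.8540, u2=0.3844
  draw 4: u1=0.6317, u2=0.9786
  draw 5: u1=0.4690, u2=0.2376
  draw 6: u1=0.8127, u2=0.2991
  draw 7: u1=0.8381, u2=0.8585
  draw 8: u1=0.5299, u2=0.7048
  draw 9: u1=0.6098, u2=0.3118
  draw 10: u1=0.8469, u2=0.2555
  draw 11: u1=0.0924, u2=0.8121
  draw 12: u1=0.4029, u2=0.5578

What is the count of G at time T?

t=0.000: Q=8 X=5 G=4 A=3
Draw 1: a1=2.020, a2=1.596, a3=18.160, a4=5.835, a0=27.611; τ=−ln(0.2795)/27.611=0.046 → t=0.046; u2·a0=0.2001·27.611=5.525; a1+a2=3.616 < 5.525 ≤ a1+…+a3=21.776 → R3 fires; Q=7 X=4 G=6 A=3
Draw 2: a1=2.424, a2=2.394, a3=12.712, a4=4.668, a0=22.198; τ=−ln(0.4943)/22.198=0.032 → t=0.078; u2·a0=0.8321·22.198=18.471; a1+…+a3=17.530 < 18.471 ≤ a1+…+a4=22.198 → R4 fires; Q=7 X=5 G=6 A=2
Draw 3: a1=3.030, a2=2.394, a3=15.890, a4=3.890, a0=25.204; τ=−ln(0.8540)/25.204=0.006 → t=0.084; u2·a0=0.3844·25.204=9.688; a1+a2=5.424 < 9.688 ≤ a1+…+a3=21.314 → R3 fires; Q=6 X=4 G=8 A=2
Draw 4: a1=3.232, a2=3.192, a3=10.896, a4=3.112, a0=20.432; τ=−ln(0.6317)/20.432=0.022 → t=0.107; u2·a0=0.9786·20.432=19.995; a1+…+a3=17.320 < 19.995 ≤ a1+…+a4=20.432 → R4 fires; Q=6 X=5 G=8 A=1
Draw 5: a1=4.040, a2=3.192, a3=13.620, a4=1.945, a0=22.797; τ=−ln(0.4690)/22.797=0.033 → t=0.140; u2·a0=0.2376·22.797=5.417; a1=4.040 < 5.417 ≤ a1+a2=7.232 → R2 fires; Q=8 X=5 G=7 A=1
Draw 6: a1=3.535, a2=2.793, a3=18.160, a4=1.945, a0=26.433; τ=−ln(0.8127)/26.433=0.008 → t=0.148; u2·a0=0.2991·26.433=7.906; a1+a2=6.328 < 7.906 ≤ a1+…+a3=24.488 → R3 fires; Q=7 X=4 G=9 A=1
Draw 7: a1=3.636, a2=3.591, a3=12.712, a4=1.556, a0=21.495; τ=−ln(0.8381)/21.495=0.008 → t=0.156; u2·a0=0.8585·21.495=18.453; a1+a2=7.227 < 18.453 ≤ a1+…+a3=19.939 → R3 fires; Q=6 X=3 G=11 A=1
Draw 8: a1=3.333, a2=4.389, a3=8.172, a4=1.167, a0=17.061; τ=−ln(0.5299)/17.061=0.037 → t=0.193; u2·a0=0.7048·17.061=12.025; a1+a2=7.722 < 12.025 ≤ a1+…+a3=15.894 → R3 fires; Q=5 X=2 G=13 A=1
Draw 9: a1=2.626, a2=5.187, a3=4.540, a4=0.778, a0=13.131; τ=−ln(0.6098)/13.131=0.038 → t=0.231; u2·a0=0.3118·13.131=4.094; a1=2.626 < 4.094 ≤ a1+a2=7.813 → R2 fires; Q=7 X=2 G=12 A=1
Draw 10: a1=2.424, a2=4.788, a3=6.356, a4=0.778, a0=14.346; τ=−ln(0.8469)/14.346=0.012 → t=0.242; u2·a0=0.2555·14.346=3.665; a1=2.424 < 3.665 ≤ a1+a2=7.212 → R2 fires; Q=9 X=2 G=11 A=1
Draw 11: a1=2.222, a2=4.389, a3=8.172, a4=0.778, a0=15.561; τ=−ln(0.0924)/15.561=0.153 → t=0.395; u2·a0=0.8121·15.561=12.637; a1+a2=6.611 < 12.637 ≤ a1+…+a3=14.783 → R3 fires; Q=8 X=1 G=13 A=1
Draw 12: a1=1.313, a2=5.187, a3=3.632, a4=0.389, a0=10.521; τ=−ln(0.4029)/10.521=0.086 → t=0.482 > T=0.47: stop.
Read off G at T=0.47: 13

G at T = 13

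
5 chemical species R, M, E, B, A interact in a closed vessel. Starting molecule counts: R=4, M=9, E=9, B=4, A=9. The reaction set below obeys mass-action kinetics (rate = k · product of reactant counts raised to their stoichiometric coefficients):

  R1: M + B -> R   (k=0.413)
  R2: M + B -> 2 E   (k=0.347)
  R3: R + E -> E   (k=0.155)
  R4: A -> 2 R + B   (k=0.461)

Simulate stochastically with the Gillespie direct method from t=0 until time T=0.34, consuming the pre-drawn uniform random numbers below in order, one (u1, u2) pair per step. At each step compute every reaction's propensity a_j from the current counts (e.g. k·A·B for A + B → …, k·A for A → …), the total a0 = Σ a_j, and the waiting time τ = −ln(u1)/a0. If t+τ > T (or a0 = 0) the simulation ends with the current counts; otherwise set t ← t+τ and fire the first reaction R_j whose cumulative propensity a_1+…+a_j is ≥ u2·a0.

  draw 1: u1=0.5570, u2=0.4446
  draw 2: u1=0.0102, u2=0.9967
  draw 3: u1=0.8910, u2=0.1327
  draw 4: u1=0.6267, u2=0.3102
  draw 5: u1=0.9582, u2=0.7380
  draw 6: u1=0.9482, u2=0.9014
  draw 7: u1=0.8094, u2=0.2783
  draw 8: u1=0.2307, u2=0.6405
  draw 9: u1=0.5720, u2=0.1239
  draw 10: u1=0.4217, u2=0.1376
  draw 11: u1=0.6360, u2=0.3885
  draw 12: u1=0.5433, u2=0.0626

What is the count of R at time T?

t=0.000: R=4 M=9 E=9 B=4 A=9
Draw 1: a1=14.868, a2=12.492, a3=5.580, a4=4.149, a0=37.089; τ=−ln(0.5570)/37.089=0.016 → t=0.016; u2·a0=0.4446·37.089=16.490; a1=14.868 < 16.490 ≤ a1+a2=27.360 → R2 fires; R=4 M=8 E=11 B=3 A=9
Draw 2: a1=9.912, a2=8.328, a3=6.820, a4=4.149, a0=29.209; τ=−ln(0.0102)/29.209=0.157 → t=0.173; u2·a0=0.9967·29.209=29.113; a1+…+a3=25.060 < 29.113 ≤ a1+…+a4=29.209 → R4 fires; R=6 M=8 E=11 B=4 A=8
Draw 3: a1=13.216, a2=11.104, a3=10.230, a4=3.688, a0=38.238; τ=−ln(0.8910)/38.238=0.003 → t=0.176; u2·a0=0.1327·38.238=5.074 ≤ a1=13.216 → R1 fires; R=7 M=7 E=11 B=3 A=8
Draw 4: a1=8.673, a2=7.287, a3=11.935, a4=3.688, a0=31.583; τ=−ln(0.6267)/31.583=0.015 → t=0.191; u2·a0=0.3102·31.583=9.797; a1=8.673 < 9.797 ≤ a1+a2=15.960 → R2 fires; R=7 M=6 E=13 B=2 A=8
Draw 5: a1=4.956, a2=4.164, a3=14.105, a4=3.688, a0=26.913; τ=−ln(0.9582)/26.913=0.002 → t=0.192; u2·a0=0.7380·26.913=19.862; a1+a2=9.120 < 19.862 ≤ a1+…+a3=23.225 → R3 fires; R=6 M=6 E=13 B=2 A=8
Draw 6: a1=4.956, a2=4.164, a3=12.090, a4=3.688, a0=24.898; τ=−ln(0.9482)/24.898=0.002 → t=0.194; u2·a0=0.9014·24.898=22.443; a1+…+a3=21.210 < 22.443 ≤ a1+…+a4=24.898 → R4 fires; R=8 M=6 E=13 B=3 A=7
Draw 7: a1=7.434, a2=6.246, a3=16.120, a4=3.227, a0=33.027; τ=−ln(0.8094)/33.027=0.006 → t=0.201; u2·a0=0.2783·33.027=9.191; a1=7.434 < 9.191 ≤ a1+a2=13.680 → R2 fires; R=8 M=5 E=15 B=2 A=7
Draw 8: a1=4.130, a2=3.470, a3=18.600, a4=3.227, a0=29.427; τ=−ln(0.2307)/29.427=0.050 → t=0.251; u2·a0=0.6405·29.427=18.848; a1+a2=7.600 < 18.848 ≤ a1+…+a3=26.200 → R3 fires; R=7 M=5 E=15 B=2 A=7
Draw 9: a1=4.130, a2=3.470, a3=16.275, a4=3.227, a0=27.102; τ=−ln(0.5720)/27.102=0.021 → t=0.271; u2·a0=0.1239·27.102=3.358 ≤ a1=4.130 → R1 fires; R=8 M=4 E=15 B=1 A=7
Draw 10: a1=1.652, a2=1.388, a3=18.600, a4=3.227, a0=24.867; τ=−ln(0.4217)/24.867=0.035 → t=0.306; u2·a0=0.1376·24.867=3.422; a1+a2=3.040 < 3.422 ≤ a1+…+a3=21.640 → R3 fires; R=7 M=4 E=15 B=1 A=7
Draw 11: a1=1.652, a2=1.388, a3=16.275, a4=3.227, a0=22.542; τ=−ln(0.6360)/22.542=0.020 → t=0.326; u2·a0=0.3885·22.542=8.758; a1+a2=3.040 < 8.758 ≤ a1+…+a3=19.315 → R3 fires; R=6 M=4 E=15 B=1 A=7
Draw 12: a1=1.652, a2=1.388, a3=13.950, a4=3.227, a0=20.217; τ=−ln(0.5433)/20.217=0.030 → t=0.356 > T=0.34: stop.
Read off R at T=0.34: 6

R at T = 6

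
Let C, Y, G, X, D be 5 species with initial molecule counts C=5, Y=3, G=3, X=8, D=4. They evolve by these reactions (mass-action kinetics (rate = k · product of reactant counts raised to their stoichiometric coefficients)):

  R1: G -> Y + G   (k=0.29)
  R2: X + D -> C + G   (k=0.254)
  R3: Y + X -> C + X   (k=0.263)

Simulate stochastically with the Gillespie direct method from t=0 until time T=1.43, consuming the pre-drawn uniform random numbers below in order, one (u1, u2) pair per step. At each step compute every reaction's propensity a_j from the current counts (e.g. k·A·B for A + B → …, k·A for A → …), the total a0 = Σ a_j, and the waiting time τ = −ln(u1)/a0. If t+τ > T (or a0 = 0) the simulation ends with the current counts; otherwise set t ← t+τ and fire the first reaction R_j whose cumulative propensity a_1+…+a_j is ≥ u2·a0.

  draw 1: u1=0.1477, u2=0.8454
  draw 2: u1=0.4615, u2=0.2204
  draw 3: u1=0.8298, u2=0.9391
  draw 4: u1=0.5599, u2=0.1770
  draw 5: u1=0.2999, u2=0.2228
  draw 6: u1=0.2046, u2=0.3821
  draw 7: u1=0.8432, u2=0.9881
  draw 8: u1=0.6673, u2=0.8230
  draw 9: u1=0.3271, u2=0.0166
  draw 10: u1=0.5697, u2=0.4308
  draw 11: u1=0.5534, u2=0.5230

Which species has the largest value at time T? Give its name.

t=0.000: C=5 Y=3 G=3 X=8 D=4
Draw 1: a1=0.870, a2=8.128, a3=6.312, a0=15.310; τ=−ln(0.1477)/15.310=0.125 → t=0.125; u2·a0=0.8454·15.310=12.943; a1+a2=8.998 < 12.943 ≤ a1+…+a3=15.310 → R3 fires; C=6 Y=2 G=3 X=8 D=4
Draw 2: a1=0.870, a2=8.128, a3=4.208, a0=13.206; τ=−ln(0.4615)/13.206=0.059 → t=0.183; u2·a0=0.2204·13.206=2.911; a1=0.870 < 2.911 ≤ a1+a2=8.998 → R2 fires; C=7 Y=2 G=4 X=7 D=3
Draw 3: a1=1.160, a2=5.334, a3=3.682, a0=10.176; τ=−ln(0.8298)/10.176=0.018 → t=0.202; u2·a0=0.9391·10.176=9.556; a1+a2=6.494 < 9.556 ≤ a1+…+a3=10.176 → R3 fires; C=8 Y=1 G=4 X=7 D=3
Draw 4: a1=1.160, a2=5.334, a3=1.841, a0=8.335; τ=−ln(0.5599)/8.335=0.070 → t=0.271; u2·a0=0.1770·8.335=1.475; a1=1.160 < 1.475 ≤ a1+a2=6.494 → R2 fires; C=9 Y=1 G=5 X=6 D=2
Draw 5: a1=1.450, a2=3.048, a3=1.578, a0=6.076; τ=−ln(0.2999)/6.076=0.198 → t=0.470; u2·a0=0.2228·6.076=1.354 ≤ a1=1.450 → R1 fires; C=9 Y=2 G=5 X=6 D=2
Draw 6: a1=1.450, a2=3.048, a3=3.156, a0=7.654; τ=−ln(0.2046)/7.654=0.207 → t=0.677; u2·a0=0.3821·7.654=2.925; a1=1.450 < 2.925 ≤ a1+a2=4.498 → R2 fires; C=10 Y=2 G=6 X=5 D=1
Draw 7: a1=1.740, a2=1.270, a3=2.630, a0=5.640; τ=−ln(0.8432)/5.640=0.030 → t=0.707; u2·a0=0.9881·5.640=5.573; a1+a2=3.010 < 5.573 ≤ a1+…+a3=5.640 → R3 fires; C=11 Y=1 G=6 X=5 D=1
Draw 8: a1=1.740, a2=1.270, a3=1.315, a0=4.325; τ=−ln(0.6673)/4.325=0.094 → t=0.801; u2·a0=0.8230·4.325=3.559; a1+a2=3.010 < 3.559 ≤ a1+…+a3=4.325 → R3 fires; C=12 Y=0 G=6 X=5 D=1
Draw 9: a1=1.740, a2=1.270, a3=0.000, a0=3.010; τ=−ln(0.3271)/3.010=0.371 → t=1.172; u2·a0=0.0166·3.010=0.050 ≤ a1=1.740 → R1 fires; C=12 Y=1 G=6 X=5 D=1
Draw 10: a1=1.740, a2=1.270, a3=1.315, a0=4.325; τ=−ln(0.5697)/4.325=0.130 → t=1.302; u2·a0=0.4308·4.325=1.863; a1=1.740 < 1.863 ≤ a1+a2=3.010 → R2 fires; C=13 Y=1 G=7 X=4 D=0
Draw 11: a1=2.030, a2=0.000, a3=1.052, a0=3.082; τ=−ln(0.5534)/3.082=0.192 → t=1.494 > T=1.43: stop.
At T=1.43: C=13 Y=1 G=7 X=4 D=0; the largest is C.

Dominant species at T: C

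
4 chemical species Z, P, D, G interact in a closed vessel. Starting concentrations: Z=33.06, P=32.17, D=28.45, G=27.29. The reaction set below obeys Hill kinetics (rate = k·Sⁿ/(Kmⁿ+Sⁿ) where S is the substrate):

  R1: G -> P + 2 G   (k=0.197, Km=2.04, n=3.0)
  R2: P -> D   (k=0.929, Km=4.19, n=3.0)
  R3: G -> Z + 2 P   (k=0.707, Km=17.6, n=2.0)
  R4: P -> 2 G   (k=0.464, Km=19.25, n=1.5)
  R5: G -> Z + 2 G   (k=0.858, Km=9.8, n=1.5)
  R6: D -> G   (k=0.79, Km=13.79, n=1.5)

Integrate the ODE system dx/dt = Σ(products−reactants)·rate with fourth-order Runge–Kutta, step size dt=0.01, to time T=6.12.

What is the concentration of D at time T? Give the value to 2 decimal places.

RK4 with dt=0.01: 612 steps to T=6.12. Trajectory (selected grid times):
t=0.00: Z=33.06 P=32.17 D=28.45 G=27.29
t=0.68: Z=33.89 P=32.14 D=28.68 G=28.40
t=1.36: Z=34.72 P=32.13 D=28.90 G=29.50
t=2.04: Z=35.57 P=32.14 D=29.13 G=30.61
t=2.72: Z=36.43 P=32.16 D=29.36 G=31.71
t=3.40: Z=37.30 P=32.18 D=29.58 G=32.81
t=4.08: Z=38.18 P=32.22 D=29.80 G=33.91
t=4.76: Z=39.07 P=32.27 D=30.02 G=35.01
t=5.44: Z=39.97 P=32.33 D=30.24 G=36.11
t=6.12: Z=40.87 P=32.40 D=30.46 G=37.21
Read off D at T=6.12: 30.46

D at T = 30.46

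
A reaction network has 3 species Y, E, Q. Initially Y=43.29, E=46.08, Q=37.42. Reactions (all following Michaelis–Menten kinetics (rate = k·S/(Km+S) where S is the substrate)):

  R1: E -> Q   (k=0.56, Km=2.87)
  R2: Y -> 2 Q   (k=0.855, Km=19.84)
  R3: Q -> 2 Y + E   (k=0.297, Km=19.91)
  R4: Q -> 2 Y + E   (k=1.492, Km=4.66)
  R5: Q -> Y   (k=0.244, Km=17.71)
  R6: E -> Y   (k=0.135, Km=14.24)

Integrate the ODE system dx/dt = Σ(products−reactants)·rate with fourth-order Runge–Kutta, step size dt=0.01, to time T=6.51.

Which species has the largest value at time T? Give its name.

RK4 with dt=0.01: 651 steps to T=6.51. Trajectory (selected grid times):
t=0.00: Y=43.29 E=46.08 Q=37.42
t=0.72: Y=45.25 E=46.72 Q=37.44
t=1.45: Y=47.23 E=47.37 Q=37.46
t=2.17: Y=49.18 E=48.01 Q=37.50
t=2.89: Y=51.12 E=48.65 Q=37.55
t=3.62: Y=53.09 E=49.30 Q=37.61
t=4.34: Y=55.02 E=49.94 Q=37.67
t=5.06: Y=56.96 E=50.58 Q=37.75
t=5.79: Y=58.91 E=51.22 Q=37.83
t=6.51: Y=60.84 E=51.86 Q=37.92
At T=6.51: Y=60.84 E=51.86 Q=37.92; the largest is Y.

Dominant species at T: Y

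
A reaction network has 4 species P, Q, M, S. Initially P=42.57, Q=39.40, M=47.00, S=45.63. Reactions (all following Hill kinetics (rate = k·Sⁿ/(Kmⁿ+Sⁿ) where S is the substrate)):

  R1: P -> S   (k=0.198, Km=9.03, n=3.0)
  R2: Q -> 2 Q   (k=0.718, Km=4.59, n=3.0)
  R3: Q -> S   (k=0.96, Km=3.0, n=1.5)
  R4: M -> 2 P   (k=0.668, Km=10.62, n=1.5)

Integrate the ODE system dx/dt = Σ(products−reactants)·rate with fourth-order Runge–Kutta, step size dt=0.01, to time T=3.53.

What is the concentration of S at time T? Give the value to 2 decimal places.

S at T = 49.64

RK4 with dt=0.01: 353 steps to T=3.53. Trajectory (selected grid times):
t=0.00: P=42.57 Q=39.40 M=47.00 S=45.63
t=0.39: P=42.96 Q=39.31 M=46.76 S=46.07
t=0.78: P=43.36 Q=39.23 M=46.53 S=46.52
t=1.18: P=43.76 Q=39.14 M=46.29 S=46.97
t=1.57: P=44.15 Q=39.05 M=46.05 S=47.41
t=1.96: P=44.55 Q=38.96 M=45.82 S=47.86
t=2.35: P=44.94 Q=38.88 M=45.59 S=48.30
t=2.75: P=45.34 Q=38.79 M=45.35 S=48.75
t=3.14: P=45.73 Q=38.70 M=45.11 S=49.20
t=3.53: P=46.12 Q=38.61 M=44.88 S=49.64
Read off S at T=3.53: 49.64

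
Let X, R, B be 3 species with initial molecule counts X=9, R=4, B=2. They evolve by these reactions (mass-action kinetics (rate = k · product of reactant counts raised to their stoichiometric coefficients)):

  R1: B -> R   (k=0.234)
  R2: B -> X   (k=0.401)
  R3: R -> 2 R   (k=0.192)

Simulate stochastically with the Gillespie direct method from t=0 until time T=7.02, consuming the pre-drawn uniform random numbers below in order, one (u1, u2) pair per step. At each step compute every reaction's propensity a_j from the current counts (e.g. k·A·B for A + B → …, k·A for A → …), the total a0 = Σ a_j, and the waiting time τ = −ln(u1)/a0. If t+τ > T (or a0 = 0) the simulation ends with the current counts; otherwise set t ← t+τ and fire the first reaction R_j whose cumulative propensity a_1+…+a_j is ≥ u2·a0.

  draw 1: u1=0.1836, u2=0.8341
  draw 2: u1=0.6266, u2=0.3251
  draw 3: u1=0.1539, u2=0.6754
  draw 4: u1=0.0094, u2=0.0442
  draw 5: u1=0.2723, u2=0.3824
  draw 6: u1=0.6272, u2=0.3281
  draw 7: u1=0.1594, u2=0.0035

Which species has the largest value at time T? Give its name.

t=0.000: X=9 R=4 B=2
Draw 1: a1=0.468, a2=0.802, a3=0.768, a0=2.038; τ=−ln(0.1836)/2.038=0.832 → t=0.832; u2·a0=0.8341·2.038=1.700; a1+a2=1.270 < 1.700 ≤ a1+…+a3=2.038 → R3 fires; X=9 R=5 B=2
Draw 2: a1=0.468, a2=0.802, a3=0.960, a0=2.230; τ=−ln(0.6266)/2.230=0.210 → t=1.041; u2·a0=0.3251·2.230=0.725; a1=0.468 < 0.725 ≤ a1+a2=1.270 → R2 fires; X=10 R=5 B=1
Draw 3: a1=0.234, a2=0.401, a3=0.960, a0=1.595; τ=−ln(0.1539)/1.595=1.173 → t=2.215; u2·a0=0.6754·1.595=1.077; a1+a2=0.635 < 1.077 ≤ a1+…+a3=1.595 → R3 fires; X=10 R=6 B=1
Draw 4: a1=0.234, a2=0.401, a3=1.152, a0=1.787; τ=−ln(0.0094)/1.787=2.612 → t=4.826; u2·a0=0.0442·1.787=0.079 ≤ a1=0.234 → R1 fires; X=10 R=7 B=0
Draw 5: a1=0.000, a2=0.000, a3=1.344, a0=1.344; τ=−ln(0.2723)/1.344=0.968 → t=5.794; u2·a0=0.3824·1.344=0.514; a1+a2=0.000 < 0.514 ≤ a1+…+a3=1.344 → R3 fires; X=10 R=8 B=0
Draw 6: a1=0.000, a2=0.000, a3=1.536, a0=1.536; τ=−ln(0.6272)/1.536=0.304 → t=6.098; u2·a0=0.3281·1.536=0.504; a1+a2=0.000 < 0.504 ≤ a1+…+a3=1.536 → R3 fires; X=10 R=9 B=0
Draw 7: a1=0.000, a2=0.000, a3=1.728, a0=1.728; τ=−ln(0.1594)/1.728=1.063 → t=7.161 > T=7.02: stop.
At T=7.02: X=10 R=9 B=0; the largest is X.

Dominant species at T: X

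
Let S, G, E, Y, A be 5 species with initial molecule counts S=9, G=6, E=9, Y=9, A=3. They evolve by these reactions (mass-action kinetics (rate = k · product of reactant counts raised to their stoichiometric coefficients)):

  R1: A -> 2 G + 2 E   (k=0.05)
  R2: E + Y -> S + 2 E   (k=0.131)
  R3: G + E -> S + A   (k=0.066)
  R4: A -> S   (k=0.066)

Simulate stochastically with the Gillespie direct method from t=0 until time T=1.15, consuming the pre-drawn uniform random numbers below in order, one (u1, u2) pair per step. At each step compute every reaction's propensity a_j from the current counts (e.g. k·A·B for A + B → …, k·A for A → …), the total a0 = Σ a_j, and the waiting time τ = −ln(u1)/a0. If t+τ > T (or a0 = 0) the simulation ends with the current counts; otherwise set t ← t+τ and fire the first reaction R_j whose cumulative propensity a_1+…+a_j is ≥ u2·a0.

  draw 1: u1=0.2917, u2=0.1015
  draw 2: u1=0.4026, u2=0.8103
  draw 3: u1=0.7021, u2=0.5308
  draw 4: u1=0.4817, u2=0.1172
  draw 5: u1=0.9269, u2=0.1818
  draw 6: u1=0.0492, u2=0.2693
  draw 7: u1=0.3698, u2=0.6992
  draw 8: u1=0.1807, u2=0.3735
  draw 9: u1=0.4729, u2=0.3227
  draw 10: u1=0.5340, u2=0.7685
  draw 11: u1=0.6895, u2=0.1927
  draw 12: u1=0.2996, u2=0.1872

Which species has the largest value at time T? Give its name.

t=0.000: S=9 G=6 E=9 Y=9 A=3
Draw 1: a1=0.150, a2=10.611, a3=3.564, a4=0.198, a0=14.523; τ=−ln(0.2917)/14.523=0.085 → t=0.085; u2·a0=0.1015·14.523=1.474; a1=0.150 < 1.474 ≤ a1+a2=10.761 → R2 fires; S=10 G=6 E=10 Y=8 A=3
Draw 2: a1=0.150, a2=10.480, a3=3.960, a4=0.198, a0=14.788; τ=−ln(0.4026)/14.788=0.062 → t=0.146; u2·a0=0.8103·14.788=11.983; a1+a2=10.630 < 11.983 ≤ a1+…+a3=14.590 → R3 fires; S=11 G=5 E=9 Y=8 A=4
Draw 3: a1=0.200, a2=9.432, a3=2.970, a4=0.264, a0=12.866; τ=−ln(0.7021)/12.866=0.027 → t=0.174; u2·a0=0.5308·12.866=6.829; a1=0.200 < 6.829 ≤ a1+a2=9.632 → R2 fires; S=12 G=5 E=10 Y=7 A=4
Draw 4: a1=0.200, a2=9.170, a3=3.300, a4=0.264, a0=12.934; τ=−ln(0.4817)/12.934=0.056 → t=0.230; u2·a0=0.1172·12.934=1.516; a1=0.200 < 1.516 ≤ a1+a2=9.370 → R2 fires; S=13 G=5 E=11 Y=6 A=4
Draw 5: a1=0.200, a2=8.646, a3=3.630, a4=0.264, a0=12.740; τ=−ln(0.9269)/12.740=0.006 → t=0.236; u2·a0=0.1818·12.740=2.316; a1=0.200 < 2.316 ≤ a1+a2=8.846 → R2 fires; S=14 G=5 E=12 Y=5 A=4
Draw 6: a1=0.200, a2=7.860, a3=3.960, a4=0.264, a0=12.284; τ=−ln(0.0492)/12.284=0.245 → t=0.481; u2·a0=0.2693·12.284=3.308; a1=0.200 < 3.308 ≤ a1+a2=8.060 → R2 fires; S=15 G=5 E=13 Y=4 A=4
Draw 7: a1=0.200, a2=6.812, a3=4.290, a4=0.264, a0=11.566; τ=−ln(0.3698)/11.566=0.086 → t=0.567; u2·a0=0.6992·11.566=8.087; a1+a2=7.012 < 8.087 ≤ a1+…+a3=11.302 → R3 fires; S=16 G=4 E=12 Y=4 A=5
Draw 8: a1=0.250, a2=6.288, a3=3.168, a4=0.330, a0=10.036; τ=−ln(0.1807)/10.036=0.170 → t=0.738; u2·a0=0.3735·10.036=3.748; a1=0.250 < 3.748 ≤ a1+a2=6.538 → R2 fires; S=17 G=4 E=13 Y=3 A=5
Draw 9: a1=0.250, a2=5.109, a3=3.432, a4=0.330, a0=9.121; τ=−ln(0.4729)/9.121=0.082 → t=0.820; u2·a0=0.3227·9.121=2.943; a1=0.250 < 2.943 ≤ a1+a2=5.359 → R2 fires; S=18 G=4 E=14 Y=2 A=5
Draw 10: a1=0.250, a2=3.668, a3=3.696, a4=0.330, a0=7.944; τ=−ln(0.5340)/7.944=0.079 → t=0.899; u2·a0=0.7685·7.944=6.105; a1+a2=3.918 < 6.105 ≤ a1+…+a3=7.614 → R3 fires; S=19 G=3 E=13 Y=2 A=6
Draw 11: a1=0.300, a2=3.406, a3=2.574, a4=0.396, a0=6.676; τ=−ln(0.6895)/6.676=0.056 → t=0.955; u2·a0=0.1927·6.676=1.286; a1=0.300 < 1.286 ≤ a1+a2=3.706 → R2 fires; S=20 G=3 E=14 Y=1 A=6
Draw 12: a1=0.300, a2=1.834, a3=2.772, a4=0.396, a0=5.302; τ=−ln(0.2996)/5.302=0.227 → t=1.182 > T=1.15: stop.
At T=1.15: S=20 G=3 E=14 Y=1 A=6; the largest is S.

Dominant species at T: S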